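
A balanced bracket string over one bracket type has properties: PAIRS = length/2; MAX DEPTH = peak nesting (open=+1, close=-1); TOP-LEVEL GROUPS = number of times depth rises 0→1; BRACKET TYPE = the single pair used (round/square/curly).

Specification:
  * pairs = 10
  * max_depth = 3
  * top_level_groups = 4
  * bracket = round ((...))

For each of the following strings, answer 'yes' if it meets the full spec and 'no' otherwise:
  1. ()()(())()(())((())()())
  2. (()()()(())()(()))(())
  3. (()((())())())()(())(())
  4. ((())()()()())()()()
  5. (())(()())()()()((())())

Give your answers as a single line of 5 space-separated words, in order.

Answer: no no no yes no

Derivation:
String 1 '()()(())()(())((())()())': depth seq [1 0 1 0 1 2 1 0 1 0 1 2 1 0 1 2 3 2 1 2 1 2 1 0]
  -> pairs=12 depth=3 groups=6 -> no
String 2 '(()()()(())()(()))(())': depth seq [1 2 1 2 1 2 1 2 3 2 1 2 1 2 3 2 1 0 1 2 1 0]
  -> pairs=11 depth=3 groups=2 -> no
String 3 '(()((())())())()(())(())': depth seq [1 2 1 2 3 4 3 2 3 2 1 2 1 0 1 0 1 2 1 0 1 2 1 0]
  -> pairs=12 depth=4 groups=4 -> no
String 4 '((())()()()())()()()': depth seq [1 2 3 2 1 2 1 2 1 2 1 2 1 0 1 0 1 0 1 0]
  -> pairs=10 depth=3 groups=4 -> yes
String 5 '(())(()())()()()((())())': depth seq [1 2 1 0 1 2 1 2 1 0 1 0 1 0 1 0 1 2 3 2 1 2 1 0]
  -> pairs=12 depth=3 groups=6 -> no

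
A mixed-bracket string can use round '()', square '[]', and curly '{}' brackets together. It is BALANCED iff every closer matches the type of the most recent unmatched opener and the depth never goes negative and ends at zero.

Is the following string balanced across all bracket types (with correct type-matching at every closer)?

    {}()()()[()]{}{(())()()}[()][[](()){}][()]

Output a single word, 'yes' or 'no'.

Answer: yes

Derivation:
pos 0: push '{'; stack = {
pos 1: '}' matches '{'; pop; stack = (empty)
pos 2: push '('; stack = (
pos 3: ')' matches '('; pop; stack = (empty)
pos 4: push '('; stack = (
pos 5: ')' matches '('; pop; stack = (empty)
pos 6: push '('; stack = (
pos 7: ')' matches '('; pop; stack = (empty)
pos 8: push '['; stack = [
pos 9: push '('; stack = [(
pos 10: ')' matches '('; pop; stack = [
pos 11: ']' matches '['; pop; stack = (empty)
pos 12: push '{'; stack = {
pos 13: '}' matches '{'; pop; stack = (empty)
pos 14: push '{'; stack = {
pos 15: push '('; stack = {(
pos 16: push '('; stack = {((
pos 17: ')' matches '('; pop; stack = {(
pos 18: ')' matches '('; pop; stack = {
pos 19: push '('; stack = {(
pos 20: ')' matches '('; pop; stack = {
pos 21: push '('; stack = {(
pos 22: ')' matches '('; pop; stack = {
pos 23: '}' matches '{'; pop; stack = (empty)
pos 24: push '['; stack = [
pos 25: push '('; stack = [(
pos 26: ')' matches '('; pop; stack = [
pos 27: ']' matches '['; pop; stack = (empty)
pos 28: push '['; stack = [
pos 29: push '['; stack = [[
pos 30: ']' matches '['; pop; stack = [
pos 31: push '('; stack = [(
pos 32: push '('; stack = [((
pos 33: ')' matches '('; pop; stack = [(
pos 34: ')' matches '('; pop; stack = [
pos 35: push '{'; stack = [{
pos 36: '}' matches '{'; pop; stack = [
pos 37: ']' matches '['; pop; stack = (empty)
pos 38: push '['; stack = [
pos 39: push '('; stack = [(
pos 40: ')' matches '('; pop; stack = [
pos 41: ']' matches '['; pop; stack = (empty)
end: stack empty → VALID
Verdict: properly nested → yes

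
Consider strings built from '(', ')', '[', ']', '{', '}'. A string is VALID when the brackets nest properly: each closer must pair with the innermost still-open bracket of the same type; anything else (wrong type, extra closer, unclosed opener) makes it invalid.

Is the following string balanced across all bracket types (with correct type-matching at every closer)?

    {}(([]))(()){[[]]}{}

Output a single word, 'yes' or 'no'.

Answer: yes

Derivation:
pos 0: push '{'; stack = {
pos 1: '}' matches '{'; pop; stack = (empty)
pos 2: push '('; stack = (
pos 3: push '('; stack = ((
pos 4: push '['; stack = (([
pos 5: ']' matches '['; pop; stack = ((
pos 6: ')' matches '('; pop; stack = (
pos 7: ')' matches '('; pop; stack = (empty)
pos 8: push '('; stack = (
pos 9: push '('; stack = ((
pos 10: ')' matches '('; pop; stack = (
pos 11: ')' matches '('; pop; stack = (empty)
pos 12: push '{'; stack = {
pos 13: push '['; stack = {[
pos 14: push '['; stack = {[[
pos 15: ']' matches '['; pop; stack = {[
pos 16: ']' matches '['; pop; stack = {
pos 17: '}' matches '{'; pop; stack = (empty)
pos 18: push '{'; stack = {
pos 19: '}' matches '{'; pop; stack = (empty)
end: stack empty → VALID
Verdict: properly nested → yes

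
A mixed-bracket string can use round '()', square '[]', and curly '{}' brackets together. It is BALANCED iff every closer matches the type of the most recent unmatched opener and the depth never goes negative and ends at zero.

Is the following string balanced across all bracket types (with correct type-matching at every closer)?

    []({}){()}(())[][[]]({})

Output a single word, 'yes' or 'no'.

pos 0: push '['; stack = [
pos 1: ']' matches '['; pop; stack = (empty)
pos 2: push '('; stack = (
pos 3: push '{'; stack = ({
pos 4: '}' matches '{'; pop; stack = (
pos 5: ')' matches '('; pop; stack = (empty)
pos 6: push '{'; stack = {
pos 7: push '('; stack = {(
pos 8: ')' matches '('; pop; stack = {
pos 9: '}' matches '{'; pop; stack = (empty)
pos 10: push '('; stack = (
pos 11: push '('; stack = ((
pos 12: ')' matches '('; pop; stack = (
pos 13: ')' matches '('; pop; stack = (empty)
pos 14: push '['; stack = [
pos 15: ']' matches '['; pop; stack = (empty)
pos 16: push '['; stack = [
pos 17: push '['; stack = [[
pos 18: ']' matches '['; pop; stack = [
pos 19: ']' matches '['; pop; stack = (empty)
pos 20: push '('; stack = (
pos 21: push '{'; stack = ({
pos 22: '}' matches '{'; pop; stack = (
pos 23: ')' matches '('; pop; stack = (empty)
end: stack empty → VALID
Verdict: properly nested → yes

Answer: yes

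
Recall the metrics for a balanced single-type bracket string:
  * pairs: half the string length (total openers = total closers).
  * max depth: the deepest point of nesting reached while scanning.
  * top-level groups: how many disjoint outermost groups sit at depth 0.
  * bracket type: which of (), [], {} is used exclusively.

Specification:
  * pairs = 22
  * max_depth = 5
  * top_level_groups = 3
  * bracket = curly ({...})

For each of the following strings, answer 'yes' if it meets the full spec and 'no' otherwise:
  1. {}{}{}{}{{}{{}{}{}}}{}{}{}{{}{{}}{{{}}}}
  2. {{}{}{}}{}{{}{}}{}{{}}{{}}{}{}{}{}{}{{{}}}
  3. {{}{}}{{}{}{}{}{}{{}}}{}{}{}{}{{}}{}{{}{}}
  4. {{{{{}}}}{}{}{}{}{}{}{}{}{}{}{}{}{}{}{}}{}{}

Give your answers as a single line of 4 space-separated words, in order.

Answer: no no no yes

Derivation:
String 1 '{}{}{}{}{{}{{}{}{}}}{}{}{}{{}{{}}{{{}}}}': depth seq [1 0 1 0 1 0 1 0 1 2 1 2 3 2 3 2 3 2 1 0 1 0 1 0 1 0 1 2 1 2 3 2 1 2 3 4 3 2 1 0]
  -> pairs=20 depth=4 groups=9 -> no
String 2 '{{}{}{}}{}{{}{}}{}{{}}{{}}{}{}{}{}{}{{{}}}': depth seq [1 2 1 2 1 2 1 0 1 0 1 2 1 2 1 0 1 0 1 2 1 0 1 2 1 0 1 0 1 0 1 0 1 0 1 0 1 2 3 2 1 0]
  -> pairs=21 depth=3 groups=12 -> no
String 3 '{{}{}}{{}{}{}{}{}{{}}}{}{}{}{}{{}}{}{{}{}}': depth seq [1 2 1 2 1 0 1 2 1 2 1 2 1 2 1 2 1 2 3 2 1 0 1 0 1 0 1 0 1 0 1 2 1 0 1 0 1 2 1 2 1 0]
  -> pairs=21 depth=3 groups=9 -> no
String 4 '{{{{{}}}}{}{}{}{}{}{}{}{}{}{}{}{}{}{}{}}{}{}': depth seq [1 2 3 4 5 4 3 2 1 2 1 2 1 2 1 2 1 2 1 2 1 2 1 2 1 2 1 2 1 2 1 2 1 2 1 2 1 2 1 0 1 0 1 0]
  -> pairs=22 depth=5 groups=3 -> yes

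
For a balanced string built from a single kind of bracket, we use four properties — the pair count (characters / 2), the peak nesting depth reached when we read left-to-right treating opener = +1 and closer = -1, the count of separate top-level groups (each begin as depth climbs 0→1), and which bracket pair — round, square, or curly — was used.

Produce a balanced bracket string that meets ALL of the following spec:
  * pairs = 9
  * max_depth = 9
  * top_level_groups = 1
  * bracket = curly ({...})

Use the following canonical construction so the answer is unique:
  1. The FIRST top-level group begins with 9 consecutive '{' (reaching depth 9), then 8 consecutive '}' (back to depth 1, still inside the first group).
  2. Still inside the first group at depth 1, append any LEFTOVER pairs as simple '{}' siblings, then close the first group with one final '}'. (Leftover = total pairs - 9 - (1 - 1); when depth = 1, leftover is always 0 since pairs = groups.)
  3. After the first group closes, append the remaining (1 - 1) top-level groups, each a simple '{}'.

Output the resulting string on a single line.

Answer: {{{{{{{{{}}}}}}}}}

Derivation:
Spec: pairs=9 depth=9 groups=1
Leftover pairs = 9 - 9 - (1-1) = 0
First group: deep chain of depth 9 + 0 sibling pairs
Remaining 0 groups: simple '{}' each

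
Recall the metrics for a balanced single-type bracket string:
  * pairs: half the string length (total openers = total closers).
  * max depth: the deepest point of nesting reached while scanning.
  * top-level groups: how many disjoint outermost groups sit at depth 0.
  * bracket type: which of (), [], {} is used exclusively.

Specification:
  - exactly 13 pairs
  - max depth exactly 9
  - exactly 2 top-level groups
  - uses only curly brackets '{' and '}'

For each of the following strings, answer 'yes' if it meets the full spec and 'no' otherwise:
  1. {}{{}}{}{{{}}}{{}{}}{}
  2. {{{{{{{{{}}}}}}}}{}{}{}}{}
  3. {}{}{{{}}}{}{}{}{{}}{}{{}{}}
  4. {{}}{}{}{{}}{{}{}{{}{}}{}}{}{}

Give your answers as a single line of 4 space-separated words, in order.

String 1 '{}{{}}{}{{{}}}{{}{}}{}': depth seq [1 0 1 2 1 0 1 0 1 2 3 2 1 0 1 2 1 2 1 0 1 0]
  -> pairs=11 depth=3 groups=6 -> no
String 2 '{{{{{{{{{}}}}}}}}{}{}{}}{}': depth seq [1 2 3 4 5 6 7 8 9 8 7 6 5 4 3 2 1 2 1 2 1 2 1 0 1 0]
  -> pairs=13 depth=9 groups=2 -> yes
String 3 '{}{}{{{}}}{}{}{}{{}}{}{{}{}}': depth seq [1 0 1 0 1 2 3 2 1 0 1 0 1 0 1 0 1 2 1 0 1 0 1 2 1 2 1 0]
  -> pairs=14 depth=3 groups=9 -> no
String 4 '{{}}{}{}{{}}{{}{}{{}{}}{}}{}{}': depth seq [1 2 1 0 1 0 1 0 1 2 1 0 1 2 1 2 1 2 3 2 3 2 1 2 1 0 1 0 1 0]
  -> pairs=15 depth=3 groups=7 -> no

Answer: no yes no no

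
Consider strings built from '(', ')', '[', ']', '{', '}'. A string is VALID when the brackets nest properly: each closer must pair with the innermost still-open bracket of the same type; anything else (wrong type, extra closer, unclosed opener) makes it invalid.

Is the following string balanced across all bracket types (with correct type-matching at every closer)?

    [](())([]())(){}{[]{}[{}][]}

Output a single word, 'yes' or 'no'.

pos 0: push '['; stack = [
pos 1: ']' matches '['; pop; stack = (empty)
pos 2: push '('; stack = (
pos 3: push '('; stack = ((
pos 4: ')' matches '('; pop; stack = (
pos 5: ')' matches '('; pop; stack = (empty)
pos 6: push '('; stack = (
pos 7: push '['; stack = ([
pos 8: ']' matches '['; pop; stack = (
pos 9: push '('; stack = ((
pos 10: ')' matches '('; pop; stack = (
pos 11: ')' matches '('; pop; stack = (empty)
pos 12: push '('; stack = (
pos 13: ')' matches '('; pop; stack = (empty)
pos 14: push '{'; stack = {
pos 15: '}' matches '{'; pop; stack = (empty)
pos 16: push '{'; stack = {
pos 17: push '['; stack = {[
pos 18: ']' matches '['; pop; stack = {
pos 19: push '{'; stack = {{
pos 20: '}' matches '{'; pop; stack = {
pos 21: push '['; stack = {[
pos 22: push '{'; stack = {[{
pos 23: '}' matches '{'; pop; stack = {[
pos 24: ']' matches '['; pop; stack = {
pos 25: push '['; stack = {[
pos 26: ']' matches '['; pop; stack = {
pos 27: '}' matches '{'; pop; stack = (empty)
end: stack empty → VALID
Verdict: properly nested → yes

Answer: yes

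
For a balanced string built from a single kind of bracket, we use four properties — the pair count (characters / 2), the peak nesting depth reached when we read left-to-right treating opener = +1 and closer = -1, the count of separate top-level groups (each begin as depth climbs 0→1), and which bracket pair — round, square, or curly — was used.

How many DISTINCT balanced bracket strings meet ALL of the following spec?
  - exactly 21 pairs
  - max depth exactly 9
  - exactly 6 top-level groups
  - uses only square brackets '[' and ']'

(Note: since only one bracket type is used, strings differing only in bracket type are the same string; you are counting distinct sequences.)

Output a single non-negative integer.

Spec: pairs=21 depth=9 groups=6
Count(depth <= 9) = 921826224
Count(depth <= 8) = 905166768
Count(depth == 9) = 921826224 - 905166768 = 16659456

Answer: 16659456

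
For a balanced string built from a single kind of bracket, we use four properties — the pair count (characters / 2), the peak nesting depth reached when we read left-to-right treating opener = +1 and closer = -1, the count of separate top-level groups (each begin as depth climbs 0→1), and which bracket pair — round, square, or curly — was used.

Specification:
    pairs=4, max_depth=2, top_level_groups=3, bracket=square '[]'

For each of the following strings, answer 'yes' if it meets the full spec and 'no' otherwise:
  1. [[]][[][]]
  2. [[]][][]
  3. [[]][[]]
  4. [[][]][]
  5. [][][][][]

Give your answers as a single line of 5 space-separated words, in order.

Answer: no yes no no no

Derivation:
String 1 '[[]][[][]]': depth seq [1 2 1 0 1 2 1 2 1 0]
  -> pairs=5 depth=2 groups=2 -> no
String 2 '[[]][][]': depth seq [1 2 1 0 1 0 1 0]
  -> pairs=4 depth=2 groups=3 -> yes
String 3 '[[]][[]]': depth seq [1 2 1 0 1 2 1 0]
  -> pairs=4 depth=2 groups=2 -> no
String 4 '[[][]][]': depth seq [1 2 1 2 1 0 1 0]
  -> pairs=4 depth=2 groups=2 -> no
String 5 '[][][][][]': depth seq [1 0 1 0 1 0 1 0 1 0]
  -> pairs=5 depth=1 groups=5 -> no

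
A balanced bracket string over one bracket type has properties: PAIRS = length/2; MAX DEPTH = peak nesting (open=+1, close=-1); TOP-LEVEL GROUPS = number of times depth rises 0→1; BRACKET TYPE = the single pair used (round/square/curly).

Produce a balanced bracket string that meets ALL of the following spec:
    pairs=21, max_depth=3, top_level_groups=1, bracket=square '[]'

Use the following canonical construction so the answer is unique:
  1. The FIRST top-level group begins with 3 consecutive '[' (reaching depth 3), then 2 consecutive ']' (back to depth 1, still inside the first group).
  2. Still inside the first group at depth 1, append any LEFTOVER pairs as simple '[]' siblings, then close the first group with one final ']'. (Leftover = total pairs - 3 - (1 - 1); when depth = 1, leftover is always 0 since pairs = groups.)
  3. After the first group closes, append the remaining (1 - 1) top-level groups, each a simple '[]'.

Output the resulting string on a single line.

Answer: [[[]][][][][][][][][][][][][][][][][][][]]

Derivation:
Spec: pairs=21 depth=3 groups=1
Leftover pairs = 21 - 3 - (1-1) = 18
First group: deep chain of depth 3 + 18 sibling pairs
Remaining 0 groups: simple '[]' each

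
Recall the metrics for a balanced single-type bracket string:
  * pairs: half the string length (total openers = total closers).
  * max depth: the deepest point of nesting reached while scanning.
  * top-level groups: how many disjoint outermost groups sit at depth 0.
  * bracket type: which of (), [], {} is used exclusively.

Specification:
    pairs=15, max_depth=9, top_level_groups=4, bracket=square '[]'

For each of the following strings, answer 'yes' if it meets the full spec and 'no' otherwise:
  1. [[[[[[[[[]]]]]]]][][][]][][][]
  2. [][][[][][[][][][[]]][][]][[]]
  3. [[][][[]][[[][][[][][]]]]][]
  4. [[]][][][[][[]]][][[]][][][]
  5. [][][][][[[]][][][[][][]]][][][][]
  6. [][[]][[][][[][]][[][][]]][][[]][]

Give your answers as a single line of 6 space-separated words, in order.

String 1 '[[[[[[[[[]]]]]]]][][][]][][][]': depth seq [1 2 3 4 5 6 7 8 9 8 7 6 5 4 3 2 1 2 1 2 1 2 1 0 1 0 1 0 1 0]
  -> pairs=15 depth=9 groups=4 -> yes
String 2 '[][][[][][[][][][[]]][][]][[]]': depth seq [1 0 1 0 1 2 1 2 1 2 3 2 3 2 3 2 3 4 3 2 1 2 1 2 1 0 1 2 1 0]
  -> pairs=15 depth=4 groups=4 -> no
String 3 '[[][][[]][[[][][[][][]]]]][]': depth seq [1 2 1 2 1 2 3 2 1 2 3 4 3 4 3 4 5 4 5 4 5 4 3 2 1 0 1 0]
  -> pairs=14 depth=5 groups=2 -> no
String 4 '[[]][][][[][[]]][][[]][][][]': depth seq [1 2 1 0 1 0 1 0 1 2 1 2 3 2 1 0 1 0 1 2 1 0 1 0 1 0 1 0]
  -> pairs=14 depth=3 groups=9 -> no
String 5 '[][][][][[[]][][][[][][]]][][][][]': depth seq [1 0 1 0 1 0 1 0 1 2 3 2 1 2 1 2 1 2 3 2 3 2 3 2 1 0 1 0 1 0 1 0 1 0]
  -> pairs=17 depth=3 groups=9 -> no
String 6 '[][[]][[][][[][]][[][][]]][][[]][]': depth seq [1 0 1 2 1 0 1 2 1 2 1 2 3 2 3 2 1 2 3 2 3 2 3 2 1 0 1 0 1 2 1 0 1 0]
  -> pairs=17 depth=3 groups=6 -> no

Answer: yes no no no no no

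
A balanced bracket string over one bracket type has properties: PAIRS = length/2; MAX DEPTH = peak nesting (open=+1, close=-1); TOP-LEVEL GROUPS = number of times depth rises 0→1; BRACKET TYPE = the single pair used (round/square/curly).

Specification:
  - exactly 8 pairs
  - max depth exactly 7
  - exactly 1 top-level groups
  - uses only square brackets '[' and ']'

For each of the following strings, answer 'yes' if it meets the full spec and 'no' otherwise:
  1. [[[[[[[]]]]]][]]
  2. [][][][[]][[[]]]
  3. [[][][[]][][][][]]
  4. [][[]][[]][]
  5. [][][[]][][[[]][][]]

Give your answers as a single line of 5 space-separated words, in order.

String 1 '[[[[[[[]]]]]][]]': depth seq [1 2 3 4 5 6 7 6 5 4 3 2 1 2 1 0]
  -> pairs=8 depth=7 groups=1 -> yes
String 2 '[][][][[]][[[]]]': depth seq [1 0 1 0 1 0 1 2 1 0 1 2 3 2 1 0]
  -> pairs=8 depth=3 groups=5 -> no
String 3 '[[][][[]][][][][]]': depth seq [1 2 1 2 1 2 3 2 1 2 1 2 1 2 1 2 1 0]
  -> pairs=9 depth=3 groups=1 -> no
String 4 '[][[]][[]][]': depth seq [1 0 1 2 1 0 1 2 1 0 1 0]
  -> pairs=6 depth=2 groups=4 -> no
String 5 '[][][[]][][[[]][][]]': depth seq [1 0 1 0 1 2 1 0 1 0 1 2 3 2 1 2 1 2 1 0]
  -> pairs=10 depth=3 groups=5 -> no

Answer: yes no no no no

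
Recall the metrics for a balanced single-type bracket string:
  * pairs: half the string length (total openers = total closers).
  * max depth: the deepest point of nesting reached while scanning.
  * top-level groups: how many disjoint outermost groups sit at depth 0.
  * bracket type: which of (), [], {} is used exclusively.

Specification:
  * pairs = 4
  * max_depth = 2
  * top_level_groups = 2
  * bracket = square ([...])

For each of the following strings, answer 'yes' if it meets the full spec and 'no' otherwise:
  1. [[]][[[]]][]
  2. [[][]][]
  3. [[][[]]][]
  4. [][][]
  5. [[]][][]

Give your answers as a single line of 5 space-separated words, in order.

String 1 '[[]][[[]]][]': depth seq [1 2 1 0 1 2 3 2 1 0 1 0]
  -> pairs=6 depth=3 groups=3 -> no
String 2 '[[][]][]': depth seq [1 2 1 2 1 0 1 0]
  -> pairs=4 depth=2 groups=2 -> yes
String 3 '[[][[]]][]': depth seq [1 2 1 2 3 2 1 0 1 0]
  -> pairs=5 depth=3 groups=2 -> no
String 4 '[][][]': depth seq [1 0 1 0 1 0]
  -> pairs=3 depth=1 groups=3 -> no
String 5 '[[]][][]': depth seq [1 2 1 0 1 0 1 0]
  -> pairs=4 depth=2 groups=3 -> no

Answer: no yes no no no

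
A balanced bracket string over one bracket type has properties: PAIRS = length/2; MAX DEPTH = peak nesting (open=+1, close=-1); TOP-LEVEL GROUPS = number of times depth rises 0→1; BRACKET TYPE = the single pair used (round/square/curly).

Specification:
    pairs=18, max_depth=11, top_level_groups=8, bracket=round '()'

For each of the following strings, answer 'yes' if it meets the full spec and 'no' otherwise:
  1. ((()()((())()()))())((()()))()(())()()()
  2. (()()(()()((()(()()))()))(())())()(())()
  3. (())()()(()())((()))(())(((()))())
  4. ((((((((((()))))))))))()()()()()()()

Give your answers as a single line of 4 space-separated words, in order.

String 1 '((()()((())()()))())((()()))()(())()()()': depth seq [1 2 3 2 3 2 3 4 5 4 3 4 3 4 3 2 1 2 1 0 1 2 3 2 3 2 1 0 1 0 1 2 1 0 1 0 1 0 1 0]
  -> pairs=20 depth=5 groups=7 -> no
String 2 '(()()(()()((()(()()))()))(())())()(())()': depth seq [1 2 1 2 1 2 3 2 3 2 3 4 5 4 5 6 5 6 5 4 3 4 3 2 1 2 3 2 1 2 1 0 1 0 1 2 1 0 1 0]
  -> pairs=20 depth=6 groups=4 -> no
String 3 '(())()()(()())((()))(())(((()))())': depth seq [1 2 1 0 1 0 1 0 1 2 1 2 1 0 1 2 3 2 1 0 1 2 1 0 1 2 3 4 3 2 1 2 1 0]
  -> pairs=17 depth=4 groups=7 -> no
String 4 '((((((((((()))))))))))()()()()()()()': depth seq [1 2 3 4 5 6 7 8 9 10 11 10 9 8 7 6 5 4 3 2 1 0 1 0 1 0 1 0 1 0 1 0 1 0 1 0]
  -> pairs=18 depth=11 groups=8 -> yes

Answer: no no no yes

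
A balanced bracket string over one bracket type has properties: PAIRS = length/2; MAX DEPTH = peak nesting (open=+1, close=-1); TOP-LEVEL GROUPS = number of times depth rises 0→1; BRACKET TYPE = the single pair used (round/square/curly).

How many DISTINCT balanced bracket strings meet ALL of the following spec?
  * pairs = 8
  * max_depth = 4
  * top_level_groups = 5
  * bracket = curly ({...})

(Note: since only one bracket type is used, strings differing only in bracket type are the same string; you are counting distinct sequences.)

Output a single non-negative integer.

Answer: 5

Derivation:
Spec: pairs=8 depth=4 groups=5
Count(depth <= 4) = 75
Count(depth <= 3) = 70
Count(depth == 4) = 75 - 70 = 5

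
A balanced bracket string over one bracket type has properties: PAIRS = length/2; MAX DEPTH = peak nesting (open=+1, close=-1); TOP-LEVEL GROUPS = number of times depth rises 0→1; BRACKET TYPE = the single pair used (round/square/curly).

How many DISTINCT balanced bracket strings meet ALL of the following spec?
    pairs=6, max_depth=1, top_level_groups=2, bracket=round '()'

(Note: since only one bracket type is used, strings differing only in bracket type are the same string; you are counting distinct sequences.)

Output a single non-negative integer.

Spec: pairs=6 depth=1 groups=2
Count(depth <= 1) = 0
Count(depth <= 0) = 0
Count(depth == 1) = 0 - 0 = 0

Answer: 0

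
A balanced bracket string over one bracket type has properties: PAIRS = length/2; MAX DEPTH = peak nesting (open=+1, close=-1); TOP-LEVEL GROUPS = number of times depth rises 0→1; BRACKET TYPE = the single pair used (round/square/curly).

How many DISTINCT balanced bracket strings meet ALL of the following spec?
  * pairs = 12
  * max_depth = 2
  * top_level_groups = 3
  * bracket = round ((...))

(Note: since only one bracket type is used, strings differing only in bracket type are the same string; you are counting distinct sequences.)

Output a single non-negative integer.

Spec: pairs=12 depth=2 groups=3
Count(depth <= 2) = 55
Count(depth <= 1) = 0
Count(depth == 2) = 55 - 0 = 55

Answer: 55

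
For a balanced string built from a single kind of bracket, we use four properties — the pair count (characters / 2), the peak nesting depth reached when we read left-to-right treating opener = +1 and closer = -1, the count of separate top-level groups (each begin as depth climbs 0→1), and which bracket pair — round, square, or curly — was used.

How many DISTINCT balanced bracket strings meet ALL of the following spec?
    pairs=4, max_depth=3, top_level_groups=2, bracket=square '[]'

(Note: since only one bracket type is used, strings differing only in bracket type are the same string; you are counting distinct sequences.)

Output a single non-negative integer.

Answer: 2

Derivation:
Spec: pairs=4 depth=3 groups=2
Count(depth <= 3) = 5
Count(depth <= 2) = 3
Count(depth == 3) = 5 - 3 = 2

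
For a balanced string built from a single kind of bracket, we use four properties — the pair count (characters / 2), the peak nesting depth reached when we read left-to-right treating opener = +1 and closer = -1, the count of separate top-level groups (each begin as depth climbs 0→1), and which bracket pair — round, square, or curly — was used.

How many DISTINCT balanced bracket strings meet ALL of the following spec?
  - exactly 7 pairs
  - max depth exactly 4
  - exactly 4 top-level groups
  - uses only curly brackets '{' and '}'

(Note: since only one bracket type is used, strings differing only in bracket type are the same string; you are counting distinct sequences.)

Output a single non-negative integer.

Spec: pairs=7 depth=4 groups=4
Count(depth <= 4) = 48
Count(depth <= 3) = 44
Count(depth == 4) = 48 - 44 = 4

Answer: 4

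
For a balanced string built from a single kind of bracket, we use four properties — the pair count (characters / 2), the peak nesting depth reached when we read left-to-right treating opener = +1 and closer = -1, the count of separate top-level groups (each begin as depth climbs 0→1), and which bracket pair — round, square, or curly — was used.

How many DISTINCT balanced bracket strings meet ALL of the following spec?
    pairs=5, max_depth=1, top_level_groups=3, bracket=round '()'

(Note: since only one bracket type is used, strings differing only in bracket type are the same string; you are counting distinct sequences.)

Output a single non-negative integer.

Spec: pairs=5 depth=1 groups=3
Count(depth <= 1) = 0
Count(depth <= 0) = 0
Count(depth == 1) = 0 - 0 = 0

Answer: 0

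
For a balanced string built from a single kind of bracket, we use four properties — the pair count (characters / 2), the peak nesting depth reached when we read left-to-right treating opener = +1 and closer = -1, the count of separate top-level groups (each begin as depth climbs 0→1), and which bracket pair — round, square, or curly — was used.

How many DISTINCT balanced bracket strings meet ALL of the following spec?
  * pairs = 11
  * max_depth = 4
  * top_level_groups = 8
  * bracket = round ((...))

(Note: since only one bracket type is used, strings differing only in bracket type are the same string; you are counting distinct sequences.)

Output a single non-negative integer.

Answer: 8

Derivation:
Spec: pairs=11 depth=4 groups=8
Count(depth <= 4) = 208
Count(depth <= 3) = 200
Count(depth == 4) = 208 - 200 = 8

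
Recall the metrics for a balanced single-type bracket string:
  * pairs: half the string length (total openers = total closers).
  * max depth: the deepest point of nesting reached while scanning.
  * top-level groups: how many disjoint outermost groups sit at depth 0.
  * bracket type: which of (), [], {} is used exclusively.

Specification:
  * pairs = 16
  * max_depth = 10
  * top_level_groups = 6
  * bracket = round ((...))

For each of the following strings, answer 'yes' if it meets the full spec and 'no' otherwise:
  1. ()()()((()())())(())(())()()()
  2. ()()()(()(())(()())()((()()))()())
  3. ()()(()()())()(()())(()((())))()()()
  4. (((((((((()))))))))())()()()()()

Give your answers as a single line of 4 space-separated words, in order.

Answer: no no no yes

Derivation:
String 1 '()()()((()())())(())(())()()()': depth seq [1 0 1 0 1 0 1 2 3 2 3 2 1 2 1 0 1 2 1 0 1 2 1 0 1 0 1 0 1 0]
  -> pairs=15 depth=3 groups=9 -> no
String 2 '()()()(()(())(()())()((()()))()())': depth seq [1 0 1 0 1 0 1 2 1 2 3 2 1 2 3 2 3 2 1 2 1 2 3 4 3 4 3 2 1 2 1 2 1 0]
  -> pairs=17 depth=4 groups=4 -> no
String 3 '()()(()()())()(()())(()((())))()()()': depth seq [1 0 1 0 1 2 1 2 1 2 1 0 1 0 1 2 1 2 1 0 1 2 1 2 3 4 3 2 1 0 1 0 1 0 1 0]
  -> pairs=18 depth=4 groups=9 -> no
String 4 '(((((((((()))))))))())()()()()()': depth seq [1 2 3 4 5 6 7 8 9 10 9 8 7 6 5 4 3 2 1 2 1 0 1 0 1 0 1 0 1 0 1 0]
  -> pairs=16 depth=10 groups=6 -> yes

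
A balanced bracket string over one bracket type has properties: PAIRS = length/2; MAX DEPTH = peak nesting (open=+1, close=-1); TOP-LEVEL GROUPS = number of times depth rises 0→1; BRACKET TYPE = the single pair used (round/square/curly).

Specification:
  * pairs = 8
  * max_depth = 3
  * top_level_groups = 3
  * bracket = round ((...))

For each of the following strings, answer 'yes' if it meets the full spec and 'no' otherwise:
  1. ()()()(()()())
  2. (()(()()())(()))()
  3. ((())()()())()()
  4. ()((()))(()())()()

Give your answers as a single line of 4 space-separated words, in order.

String 1 '()()()(()()())': depth seq [1 0 1 0 1 0 1 2 1 2 1 2 1 0]
  -> pairs=7 depth=2 groups=4 -> no
String 2 '(()(()()())(()))()': depth seq [1 2 1 2 3 2 3 2 3 2 1 2 3 2 1 0 1 0]
  -> pairs=9 depth=3 groups=2 -> no
String 3 '((())()()())()()': depth seq [1 2 3 2 1 2 1 2 1 2 1 0 1 0 1 0]
  -> pairs=8 depth=3 groups=3 -> yes
String 4 '()((()))(()())()()': depth seq [1 0 1 2 3 2 1 0 1 2 1 2 1 0 1 0 1 0]
  -> pairs=9 depth=3 groups=5 -> no

Answer: no no yes no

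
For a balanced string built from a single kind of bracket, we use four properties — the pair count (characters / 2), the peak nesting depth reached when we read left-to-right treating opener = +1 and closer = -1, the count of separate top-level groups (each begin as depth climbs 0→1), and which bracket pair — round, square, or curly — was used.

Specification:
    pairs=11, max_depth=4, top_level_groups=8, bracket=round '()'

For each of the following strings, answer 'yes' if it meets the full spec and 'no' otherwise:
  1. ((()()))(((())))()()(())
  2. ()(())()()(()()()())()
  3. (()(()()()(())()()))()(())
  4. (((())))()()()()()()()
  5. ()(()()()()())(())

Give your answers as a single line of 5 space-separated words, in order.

Answer: no no no yes no

Derivation:
String 1 '((()()))(((())))()()(())': depth seq [1 2 3 2 3 2 1 0 1 2 3 4 3 2 1 0 1 0 1 0 1 2 1 0]
  -> pairs=12 depth=4 groups=5 -> no
String 2 '()(())()()(()()()())()': depth seq [1 0 1 2 1 0 1 0 1 0 1 2 1 2 1 2 1 2 1 0 1 0]
  -> pairs=11 depth=2 groups=6 -> no
String 3 '(()(()()()(())()()))()(())': depth seq [1 2 1 2 3 2 3 2 3 2 3 4 3 2 3 2 3 2 1 0 1 0 1 2 1 0]
  -> pairs=13 depth=4 groups=3 -> no
String 4 '(((())))()()()()()()()': depth seq [1 2 3 4 3 2 1 0 1 0 1 0 1 0 1 0 1 0 1 0 1 0]
  -> pairs=11 depth=4 groups=8 -> yes
String 5 '()(()()()()())(())': depth seq [1 0 1 2 1 2 1 2 1 2 1 2 1 0 1 2 1 0]
  -> pairs=9 depth=2 groups=3 -> no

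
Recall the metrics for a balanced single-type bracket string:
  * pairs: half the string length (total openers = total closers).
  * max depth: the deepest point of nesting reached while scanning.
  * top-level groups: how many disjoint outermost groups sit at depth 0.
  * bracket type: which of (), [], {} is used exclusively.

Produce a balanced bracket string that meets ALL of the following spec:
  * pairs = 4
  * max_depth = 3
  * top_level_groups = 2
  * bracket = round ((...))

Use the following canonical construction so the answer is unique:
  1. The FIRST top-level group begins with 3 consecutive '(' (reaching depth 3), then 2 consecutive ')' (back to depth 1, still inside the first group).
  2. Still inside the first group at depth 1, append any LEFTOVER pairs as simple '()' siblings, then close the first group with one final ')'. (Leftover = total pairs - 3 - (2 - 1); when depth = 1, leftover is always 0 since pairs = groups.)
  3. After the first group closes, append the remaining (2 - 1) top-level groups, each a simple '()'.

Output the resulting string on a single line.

Spec: pairs=4 depth=3 groups=2
Leftover pairs = 4 - 3 - (2-1) = 0
First group: deep chain of depth 3 + 0 sibling pairs
Remaining 1 groups: simple '()' each

Answer: ((()))()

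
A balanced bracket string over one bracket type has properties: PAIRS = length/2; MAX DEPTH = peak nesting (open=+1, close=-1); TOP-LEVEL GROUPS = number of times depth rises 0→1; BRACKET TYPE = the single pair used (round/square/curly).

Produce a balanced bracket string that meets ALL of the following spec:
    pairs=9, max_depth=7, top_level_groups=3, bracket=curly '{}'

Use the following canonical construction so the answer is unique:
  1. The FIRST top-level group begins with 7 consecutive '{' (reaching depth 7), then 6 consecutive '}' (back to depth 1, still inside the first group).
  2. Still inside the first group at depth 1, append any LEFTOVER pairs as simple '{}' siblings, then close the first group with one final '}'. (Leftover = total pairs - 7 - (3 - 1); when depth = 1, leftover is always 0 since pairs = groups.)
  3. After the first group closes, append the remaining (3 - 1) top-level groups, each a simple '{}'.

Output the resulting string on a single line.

Answer: {{{{{{{}}}}}}}{}{}

Derivation:
Spec: pairs=9 depth=7 groups=3
Leftover pairs = 9 - 7 - (3-1) = 0
First group: deep chain of depth 7 + 0 sibling pairs
Remaining 2 groups: simple '{}' each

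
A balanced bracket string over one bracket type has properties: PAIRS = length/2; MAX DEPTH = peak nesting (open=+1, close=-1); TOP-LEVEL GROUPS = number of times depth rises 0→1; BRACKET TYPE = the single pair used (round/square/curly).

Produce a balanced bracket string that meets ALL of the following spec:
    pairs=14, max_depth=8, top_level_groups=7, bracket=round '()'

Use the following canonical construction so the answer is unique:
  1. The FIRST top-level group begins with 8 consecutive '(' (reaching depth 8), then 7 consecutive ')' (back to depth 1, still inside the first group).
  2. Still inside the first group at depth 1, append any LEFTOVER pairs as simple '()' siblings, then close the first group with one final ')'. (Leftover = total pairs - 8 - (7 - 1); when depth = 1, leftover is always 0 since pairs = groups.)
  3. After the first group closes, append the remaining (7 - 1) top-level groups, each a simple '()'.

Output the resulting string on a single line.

Answer: (((((((())))))))()()()()()()

Derivation:
Spec: pairs=14 depth=8 groups=7
Leftover pairs = 14 - 8 - (7-1) = 0
First group: deep chain of depth 8 + 0 sibling pairs
Remaining 6 groups: simple '()' each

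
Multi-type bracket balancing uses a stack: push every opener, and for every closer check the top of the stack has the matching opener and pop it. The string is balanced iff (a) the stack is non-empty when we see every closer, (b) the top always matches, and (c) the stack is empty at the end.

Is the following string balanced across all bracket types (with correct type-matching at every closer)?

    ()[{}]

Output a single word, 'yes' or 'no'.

pos 0: push '('; stack = (
pos 1: ')' matches '('; pop; stack = (empty)
pos 2: push '['; stack = [
pos 3: push '{'; stack = [{
pos 4: '}' matches '{'; pop; stack = [
pos 5: ']' matches '['; pop; stack = (empty)
end: stack empty → VALID
Verdict: properly nested → yes

Answer: yes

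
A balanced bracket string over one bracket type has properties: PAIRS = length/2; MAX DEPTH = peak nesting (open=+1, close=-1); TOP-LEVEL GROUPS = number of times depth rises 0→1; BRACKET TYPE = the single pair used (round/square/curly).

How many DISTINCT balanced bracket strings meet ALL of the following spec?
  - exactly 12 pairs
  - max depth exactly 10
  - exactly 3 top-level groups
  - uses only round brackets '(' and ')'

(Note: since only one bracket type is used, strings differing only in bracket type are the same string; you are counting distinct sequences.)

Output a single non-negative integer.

Answer: 3

Derivation:
Spec: pairs=12 depth=10 groups=3
Count(depth <= 10) = 41990
Count(depth <= 9) = 41987
Count(depth == 10) = 41990 - 41987 = 3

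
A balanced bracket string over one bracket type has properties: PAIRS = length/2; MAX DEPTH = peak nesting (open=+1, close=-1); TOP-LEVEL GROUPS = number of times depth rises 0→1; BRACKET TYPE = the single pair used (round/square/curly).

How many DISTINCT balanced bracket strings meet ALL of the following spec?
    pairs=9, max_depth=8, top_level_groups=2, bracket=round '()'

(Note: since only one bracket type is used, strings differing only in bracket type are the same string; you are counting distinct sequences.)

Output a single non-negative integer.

Spec: pairs=9 depth=8 groups=2
Count(depth <= 8) = 1430
Count(depth <= 7) = 1428
Count(depth == 8) = 1430 - 1428 = 2

Answer: 2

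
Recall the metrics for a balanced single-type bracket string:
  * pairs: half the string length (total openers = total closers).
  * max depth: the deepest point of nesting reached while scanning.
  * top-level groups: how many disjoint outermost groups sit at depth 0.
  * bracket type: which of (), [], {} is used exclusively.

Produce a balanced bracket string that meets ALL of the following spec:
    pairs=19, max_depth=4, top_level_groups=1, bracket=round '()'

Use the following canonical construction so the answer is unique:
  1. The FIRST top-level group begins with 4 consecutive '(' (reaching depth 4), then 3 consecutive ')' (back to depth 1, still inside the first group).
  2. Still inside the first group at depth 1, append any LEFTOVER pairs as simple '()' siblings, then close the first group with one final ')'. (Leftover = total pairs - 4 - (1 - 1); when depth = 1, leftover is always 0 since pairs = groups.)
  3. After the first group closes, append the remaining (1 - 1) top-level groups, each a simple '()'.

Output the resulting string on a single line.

Spec: pairs=19 depth=4 groups=1
Leftover pairs = 19 - 4 - (1-1) = 15
First group: deep chain of depth 4 + 15 sibling pairs
Remaining 0 groups: simple '()' each

Answer: (((()))()()()()()()()()()()()()()()())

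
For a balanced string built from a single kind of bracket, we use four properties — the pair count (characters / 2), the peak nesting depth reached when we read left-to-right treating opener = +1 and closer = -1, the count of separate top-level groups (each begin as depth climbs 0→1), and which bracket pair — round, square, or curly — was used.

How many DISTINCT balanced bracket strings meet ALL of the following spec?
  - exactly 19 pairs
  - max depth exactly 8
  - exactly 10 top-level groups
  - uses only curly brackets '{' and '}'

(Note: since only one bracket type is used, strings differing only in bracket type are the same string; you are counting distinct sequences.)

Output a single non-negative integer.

Answer: 2730

Derivation:
Spec: pairs=19 depth=8 groups=10
Count(depth <= 8) = 2466500
Count(depth <= 7) = 2463770
Count(depth == 8) = 2466500 - 2463770 = 2730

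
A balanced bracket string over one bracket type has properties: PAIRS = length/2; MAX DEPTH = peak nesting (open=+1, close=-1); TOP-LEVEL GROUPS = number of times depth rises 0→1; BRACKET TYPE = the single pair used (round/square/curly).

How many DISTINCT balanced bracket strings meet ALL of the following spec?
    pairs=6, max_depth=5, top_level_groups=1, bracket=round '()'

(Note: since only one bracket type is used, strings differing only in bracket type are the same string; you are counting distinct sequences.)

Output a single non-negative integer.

Answer: 7

Derivation:
Spec: pairs=6 depth=5 groups=1
Count(depth <= 5) = 41
Count(depth <= 4) = 34
Count(depth == 5) = 41 - 34 = 7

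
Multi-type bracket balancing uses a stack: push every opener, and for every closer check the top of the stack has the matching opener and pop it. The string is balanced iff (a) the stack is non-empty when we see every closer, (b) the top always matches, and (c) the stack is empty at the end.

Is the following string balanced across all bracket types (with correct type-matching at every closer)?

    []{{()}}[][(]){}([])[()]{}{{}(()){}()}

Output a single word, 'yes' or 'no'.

Answer: no

Derivation:
pos 0: push '['; stack = [
pos 1: ']' matches '['; pop; stack = (empty)
pos 2: push '{'; stack = {
pos 3: push '{'; stack = {{
pos 4: push '('; stack = {{(
pos 5: ')' matches '('; pop; stack = {{
pos 6: '}' matches '{'; pop; stack = {
pos 7: '}' matches '{'; pop; stack = (empty)
pos 8: push '['; stack = [
pos 9: ']' matches '['; pop; stack = (empty)
pos 10: push '['; stack = [
pos 11: push '('; stack = [(
pos 12: saw closer ']' but top of stack is '(' (expected ')') → INVALID
Verdict: type mismatch at position 12: ']' closes '(' → no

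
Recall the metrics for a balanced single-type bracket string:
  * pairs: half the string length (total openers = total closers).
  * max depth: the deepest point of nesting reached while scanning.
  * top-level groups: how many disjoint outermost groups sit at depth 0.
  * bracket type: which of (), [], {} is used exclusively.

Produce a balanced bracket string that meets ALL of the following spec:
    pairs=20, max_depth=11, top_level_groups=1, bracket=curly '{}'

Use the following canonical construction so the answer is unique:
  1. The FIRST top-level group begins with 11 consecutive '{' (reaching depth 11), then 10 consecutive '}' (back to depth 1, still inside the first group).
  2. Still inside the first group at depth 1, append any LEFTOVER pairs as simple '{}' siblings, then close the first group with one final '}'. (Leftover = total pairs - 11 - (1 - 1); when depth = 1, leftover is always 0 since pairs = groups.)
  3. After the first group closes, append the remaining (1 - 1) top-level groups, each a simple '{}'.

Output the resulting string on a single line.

Spec: pairs=20 depth=11 groups=1
Leftover pairs = 20 - 11 - (1-1) = 9
First group: deep chain of depth 11 + 9 sibling pairs
Remaining 0 groups: simple '{}' each

Answer: {{{{{{{{{{{}}}}}}}}}}{}{}{}{}{}{}{}{}{}}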